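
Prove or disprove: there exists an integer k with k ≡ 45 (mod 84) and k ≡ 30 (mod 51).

gcd(84, 51) = 3. A simultaneous solution exists iff 45 ≡ 30 (mod 3); here 45 mod 3 = 0 = 30 mod 3, so it does.
Write k = 45 + 84t. Then 84t ≡ 30 − 45 ≡ 36 (mod 51); dividing through by 3 gives 28t ≡ 12 (mod 17).
28 ≡ 11 (mod 17), so this reads 11t ≡ 12 (mod 17). Note 11·14 = 154 ≡ 1 (mod 17) (as 154 − 1 = 9·17), so 11⁻¹ ≡ 14.
Multiplying by 14: t ≡ 14·12 = 168 ≡ 15 (mod 17).
Then k = 45 + 84·15 = 1305.
Verify: 1305 = 15·84 + 45 and 1305 = 25·51 + 30. ✓

k = 1305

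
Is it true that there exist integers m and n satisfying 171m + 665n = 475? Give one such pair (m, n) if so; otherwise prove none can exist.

Since gcd(171, 665) = 19 and 475 = 19·25, Bézout's identity guarantees a solution.
Dividing through by 19 reduces the equation to 9m + 35n = 25.
Run the Euclidean algorithm on 35 and 9: 35 = 3·9 + 8, 9 = 1·8 + 1, 8 = 8·1 + 0.
Working back up the chain: 1 = 9 − 1·8 = 9 − (35 − 3·9) = −35 + 4·9. So 9·4 + 35·(-1) = 1.
Multiplying through by 25: m = 4·25 = 100, n = (-1)·25 = -25 is a solution.
Shifting by a multiple of (35, −9) keeps it a solution: m = 100 − 2·35 = 30, n = -25 + 2·9 = -7.
Check: 171·30 + 665·(-7) = 5130 − 4655 = 475. ✓

m = 30, n = -7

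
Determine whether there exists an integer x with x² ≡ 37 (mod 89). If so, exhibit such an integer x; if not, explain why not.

No, no such integer exists.

89 is prime, so by Euler's criterion 37 is a square mod 89 iff 37^((89−1)/2) = 37^44 ≡ 1 (mod 89).
Squaring successively (mod 89): 37^2 = 1369 ≡ 34; 37^4 ≡ 34² = 1156 ≡ 88; 37^8 ≡ 88² = 7744 ≡ 1; 37^16 ≡ 1² = 1 ≡ 1; 37^32 ≡ 1² = 1 ≡ 1.
Since 44 = 32 + 8 + 4, 37^44 ≡ 1 · 1 · 88; multiplying out mod 89: 1·1 = 1 ≡ 1, then 1·88 = 88 ≡ 88. Thus 37^44 ≡ 88 ≡ −1 (mod 89).
By Euler's criterion 37 is a quadratic non-residue mod 89: no x satisfies x² ≡ 37 (mod 89).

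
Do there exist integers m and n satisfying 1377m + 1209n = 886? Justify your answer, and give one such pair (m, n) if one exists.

No such integers exist.

gcd(1377, 1209) = 3, so every integer of the form 1377m + 1209n is a multiple of 3.
However 886 leaves remainder 1 on division by 3.
So the equation is unsolvable over ℤ.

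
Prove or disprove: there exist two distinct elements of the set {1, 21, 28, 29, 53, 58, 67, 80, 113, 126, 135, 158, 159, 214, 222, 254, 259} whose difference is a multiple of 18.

Residues mod 18: 1↦1, 21↦3, 28↦10, 29↦11, 53↦17, 58↦4, 67↦13, 80↦8, 113↦5, 126↦0, 135↦9, 158↦14, 159↦15, 214↦16, 222↦6, 254↦2, 259↦7.
No residue repeats among the 17 elements, so no pair has difference ≡ 0 (mod 18).

There is no such pair.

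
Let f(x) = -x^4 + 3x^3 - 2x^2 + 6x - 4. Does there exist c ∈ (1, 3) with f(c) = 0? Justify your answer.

Such a root exists.

f(1) = 2 and f(3) = -4, which have opposite signs.
f is continuous everywhere (it is a polynomial), in particular on [1, 3].
By the Intermediate Value Theorem f must vanish at some point of (1, 3).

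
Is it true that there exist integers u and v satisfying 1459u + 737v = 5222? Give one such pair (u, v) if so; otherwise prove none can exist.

u = 438, v = -860

1459 and 737 are coprime, so 1459u + 737v ranges over all of ℤ.
Dividing repeatedly: 1459 = 1·737 + 722, 737 = 1·722 + 15, 722 = 48·15 + 2, 15 = 7·2 + 1, 2 = 2·1 + 0.
Back-substituting, 1 = 15 − 7·2 = 15 − 7·(722 − 48·15) = −7·722 + 337·15 = −7·722 + 337·(737 − 1·722) = 337·737 − 344·722 = 337·737 − 344·(1459 − 1·737) = −344·1459 + 681·737; that is, 1459·(-344) + 737·681 = 1.
Multiplying through by 5222: u = (-344)·5222 = -1796368, v = 681·5222 = 3556182 is a solution.
Adding 2438·737 to u and subtracting 2438·1459 from v gives the tidier solution (438, -860).
Check: 1459·438 + 737·(-860) = 639042 − 633820 = 5222. ✓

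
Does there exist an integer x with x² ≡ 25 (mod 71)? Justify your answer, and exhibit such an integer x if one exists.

x = 5

Take x = 5. Then 5² = 25, and since 0 ≤ 25 < 71 this is already reduced: 5² ≡ 25 (mod 71).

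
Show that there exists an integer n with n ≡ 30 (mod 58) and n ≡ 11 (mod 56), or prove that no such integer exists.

gcd(58, 56) = 2. If n ≡ 30 (mod 58) and n ≡ 11 (mod 56), then n ≡ 30 (mod 2) and n ≡ 11 (mod 2).
These are incompatible: 30 − 11 = 19 is not divisible by 2.
So no integer satisfies both congruences.

There is no such integer.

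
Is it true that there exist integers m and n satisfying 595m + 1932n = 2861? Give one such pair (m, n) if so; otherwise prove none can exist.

There are no such integers.

Both 595 and 1932 are divisible by gcd(595, 1932) = 7, hence so is any combination 595m + 1932n.
However 2861 leaves remainder 5 on division by 7.
So the equation is unsolvable over ℤ.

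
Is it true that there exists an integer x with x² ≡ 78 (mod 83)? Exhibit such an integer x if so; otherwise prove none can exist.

x = 24

x = 24 works: 24² = 576, and 576 − 78 = 498 = 6·83.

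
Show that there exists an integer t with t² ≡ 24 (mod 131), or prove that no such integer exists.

There is no such integer.

131 is prime, so by Euler's criterion 24 is a square mod 131 iff 24^((131−1)/2) = 24^65 ≡ 1 (mod 131).
Repeated squaring mod 131: 24^2 = 576 ≡ 52; 24^4 ≡ 52² = 2704 ≡ 84; 24^8 ≡ 84² = 7056 ≡ 113; 24^16 ≡ 113² = 12769 ≡ 62; 24^32 ≡ 62² = 3844 ≡ 45; 24^64 ≡ 45² = 2025 ≡ 60.
Since 65 = 64 + 1, 24^65 ≡ 60 · 24; multiplying out mod 131: 60·24 = 1440 ≡ 130. Thus 24^65 ≡ 130 ≡ −1 (mod 131).
The value −1 means 24 is a non-residue modulo 131, so t² ≡ 24 (mod 131) is impossible.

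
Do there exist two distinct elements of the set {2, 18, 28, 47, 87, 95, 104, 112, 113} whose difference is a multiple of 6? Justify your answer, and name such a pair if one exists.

Both 2 and 104 leave remainder 2 on division by 6; their difference 102 = 17·6 is a multiple of 6.

2 and 104 are such a pair.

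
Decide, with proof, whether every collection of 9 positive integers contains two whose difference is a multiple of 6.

Partition the integers by their residue mod 6; there are 6 classes.
Placing 9 integers into 6 classes, some class receives at least two — say a and b.
Their difference a − b is then a multiple of 6.

Yes.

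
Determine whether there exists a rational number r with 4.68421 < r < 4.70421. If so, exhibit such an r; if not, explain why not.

r = 47/10

Scale by 10: the interval becomes (46.84210, 47.04210), which contains the integer 47.
Dividing back, 4.68421 < 47/10 < 4.70421, and 47/10 is rational.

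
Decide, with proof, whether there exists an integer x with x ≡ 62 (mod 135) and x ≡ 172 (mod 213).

There is no such integer.

Reduce both congruences modulo 3, which divides 135 and 213: they say x ≡ 62 (mod 3) and x ≡ 172 (mod 3).
However 62 ≡ 2 and 172 ≡ 1 (mod 3), and 2 ≠ 1.
Hence the system has no solution.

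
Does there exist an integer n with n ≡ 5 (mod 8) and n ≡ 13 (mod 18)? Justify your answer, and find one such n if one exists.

Here gcd(8, 18) = 2, and both 5 and 13 leave remainder 1 mod 2, so the system is consistent.
Step through n = 5, 5 + 8, 5 + 2·8, …: the values 5, 13 reduce mod 18 to 5, 13. The value 13 hits 13.
Verify: 13 = 1·8 + 5 and 13 = 0·18 + 13. ✓

n = 13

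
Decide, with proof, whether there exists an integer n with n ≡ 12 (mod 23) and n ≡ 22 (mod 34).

n = 702

Since 23 and 34 share no common factor, CRT says the pair of congruences has a solution (unique mod 782).
Write n = 12 + 23t and require 12 + 23t ≡ 22 (mod 34), i.e. 23t ≡ 10 (mod 34).
Since 23·3 = 69 = 2·34 + 1, the inverse of 23 mod 34 is 3.
Therefore t ≡ 3·10 = 30 (mod 34).
With t = 30: n = 12 + 23·30 = 702.
Verify: 702 = 30·23 + 12 and 702 = 20·34 + 22. ✓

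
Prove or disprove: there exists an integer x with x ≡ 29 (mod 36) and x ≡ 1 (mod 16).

Here gcd(36, 16) = 4, and both 29 and 1 leave remainder 1 mod 4, so the system is consistent.
The integers ≡ 29 (mod 36) are 29, 65, …; their remainders mod 16 are 13, 1, so x = 65 is the first that is ≡ 1 (mod 16).
Check: 65 mod 36 = 29, 65 mod 16 = 1. ✓

x = 65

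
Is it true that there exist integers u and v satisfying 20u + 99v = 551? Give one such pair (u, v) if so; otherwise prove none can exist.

u = 82, v = -11

20 and 99 are coprime, so 20u + 99v ranges over all of ℤ.
Run the Euclidean algorithm on 99 and 20: 99 = 4·20 + 19, 20 = 1·19 + 1, 19 = 19·1 + 0.
Back-substituting, 1 = 20 − 1·19 = 20 − (99 − 4·20) = −99 + 5·20; that is, 20·5 + 99·(-1) = 1.
Times 551: 20·2755 + 99·(-551) = 551, so (2755, -551) solves it.
Shifting by a multiple of (99, −20) keeps it a solution: u = 2755 − 27·99 = 82, v = -551 + 27·20 = -11.
Check: 20·82 + 99·(-11) = 1640 − 1089 = 551. ✓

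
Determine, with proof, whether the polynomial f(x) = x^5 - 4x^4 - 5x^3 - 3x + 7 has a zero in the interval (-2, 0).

f(-2) = -43 and f(0) = 7, which have opposite signs.
As a polynomial, f is continuous on every closed interval.
By the Intermediate Value Theorem, f takes the value 0 somewhere in the open interval.

Such a root exists.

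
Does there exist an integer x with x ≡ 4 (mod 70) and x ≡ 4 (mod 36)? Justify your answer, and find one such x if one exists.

The moduli are not coprime: gcd(70, 36) = 2. Compatibility requires 2 ∣ (4 − 4) = 0, which holds, so solutions exist.
The smallest candidate x = 4 works directly: 4 ≡ 4 (mod 36).
Verify: 4 = 0·70 + 4 and 4 = 0·36 + 4. ✓

x = 4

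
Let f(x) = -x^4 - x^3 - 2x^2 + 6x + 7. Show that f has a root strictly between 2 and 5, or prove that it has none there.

f has no root in that interval.

The endpoint values f(2) = -13 and f(5) = -763 are both negative. Claim: f(x) < 0 for every x in (2, 5).
Shift to the endpoint 2: with x = 2 + u (0 < u < 3), one computes f(2 + u) = -u^4 - 9u^3 - 32u^2 - 46u - 13.
The nonzero coefficients here are all negative, so for u > 0 every term is negative (or zero), and the constant term -13 is strictly negative.
So f is strictly negative on (2, 5); no root exists in the interval.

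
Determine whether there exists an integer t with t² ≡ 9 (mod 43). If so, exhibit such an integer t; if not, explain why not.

t = 3

Take t = 3. Then 3² = 9, and since 0 ≤ 9 < 43 this is already reduced: 3² ≡ 9 (mod 43).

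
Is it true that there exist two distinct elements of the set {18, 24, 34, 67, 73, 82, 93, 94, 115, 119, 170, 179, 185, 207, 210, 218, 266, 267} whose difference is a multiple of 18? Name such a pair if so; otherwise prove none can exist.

Two integers differ by a multiple of 18 exactly when they have the same residue mod 18. The residues are 18↦0, 24↦6, 34↦16, 67↦13, 73↦1, 82↦10, 93↦3, 94↦4, 115↦7, 119↦11, 170↦8, 179↦17, 185↦5, 207↦9, 210↦12, 218↦2, 266↦14, 267↦15.
All 18 residues are distinct, so no two elements differ by a multiple of 18.

No such pair exists.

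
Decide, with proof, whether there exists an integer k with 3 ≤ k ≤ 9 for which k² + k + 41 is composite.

The values for k = 3, 4, …, 9 are 53, 61, 71, 83, 97, 113, 131, and each of these is prime.
So no value in the range makes the expression composite.

No, no such integer k in that range exists.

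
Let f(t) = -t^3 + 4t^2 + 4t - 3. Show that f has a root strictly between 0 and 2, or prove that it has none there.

Yes, f has a root in the interval.

f(0) = -3 and f(2) = 13, which have opposite signs.
Since f is a polynomial it is continuous on [0, 2].
By the Intermediate Value Theorem, f takes the value 0 somewhere in the open interval.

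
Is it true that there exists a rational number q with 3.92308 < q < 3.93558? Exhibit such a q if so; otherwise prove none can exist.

Multiplying by 14: 14·3.92308 = 54.92312 and 14·3.93558 = 55.09812, so the integer 55 lies strictly between them.
Dividing back, 3.92308 < 55/14 < 3.93558, and 55/14 is rational.

q = 55/14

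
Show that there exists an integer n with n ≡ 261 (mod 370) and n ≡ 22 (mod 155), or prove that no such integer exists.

No such integer exists.

Both moduli are multiples of 5 = gcd(370, 155), so any solution would satisfy n ≡ 261 and n ≡ 22 modulo 5 simultaneously.
These are incompatible: 261 − 22 = 239 is not divisible by 5.
Hence the system has no solution.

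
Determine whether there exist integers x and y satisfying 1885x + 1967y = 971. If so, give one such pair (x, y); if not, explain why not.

Since gcd(1885, 1967) = 1, every integer is an integer combination of 1885 and 1967.
Euclidean algorithm: 1967 = 1·1885 + 82, 1885 = 22·82 + 81, 82 = 1·81 + 1, 81 = 81·1 + 0.
Working back up the chain: 1 = 82 − 1·81 = 82 − (1885 − 22·82) = −1885 + 23·82 = −1885 + 23·(1967 − 1·1885) = 23·1967 − 24·1885. So 1885·(-24) + 1967·23 = 1.
Scaling by 971 gives the particular solution (x, y) = (-23304, 22333).
Adding 12·1967 to x and subtracting 12·1885 from y gives the tidier solution (300, -287).
Indeed 1885·300 + 1967·(-287) = 565500 − 564529 = 971.

x = 300, y = -287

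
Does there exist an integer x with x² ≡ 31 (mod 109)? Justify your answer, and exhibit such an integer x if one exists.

Take x = 85. Then 85² = 7225 = 66·109 + 31, so 85² ≡ 31 (mod 109).

x = 85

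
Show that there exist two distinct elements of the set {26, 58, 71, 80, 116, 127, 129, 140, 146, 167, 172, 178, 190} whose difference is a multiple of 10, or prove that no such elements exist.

Both 26 and 116 leave remainder 6 on division by 10; their difference 90 = 9·10 is a multiple of 10.

The pair (26, 116) works.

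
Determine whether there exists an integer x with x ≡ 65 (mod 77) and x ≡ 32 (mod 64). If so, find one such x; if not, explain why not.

Since 77 and 64 share no common factor, CRT says the pair of congruences has a solution (unique mod 4928).
Any solution of the first congruence is x = 65 + 77t; substituting into the second, 77t ≡ 32 − 65 ≡ 31 (mod 64).
77 ≡ 13 (mod 64), so this reads 13t ≡ 31 (mod 64). Invert 13 mod 64 by the Euclidean algorithm: 64 = 4·13 + 12, 13 = 1·12 + 1, 12 = 12·1 + 0; back-substituting, 1 = 13 − 1·12 = 13 − (64 − 4·13) = −64 + 5·13. Hence 13·5 ≡ 1, so 13⁻¹ ≡ 5 (mod 64).
Multiplying by 5: t ≡ 5·31 = 155 ≡ 27 (mod 64).
Taking t = 27 gives x = 65 + 77·27 = 2144.
Verify: 2144 = 27·77 + 65 and 2144 = 33·64 + 32. ✓

x = 2144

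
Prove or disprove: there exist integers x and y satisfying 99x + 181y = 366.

Since gcd(99, 181) = 1, every integer is an integer combination of 99 and 181.
Euclidean algorithm: 181 = 1·99 + 82, 99 = 1·82 + 17, 82 = 4·17 + 14, 17 = 1·14 + 3, 14 = 4·3 + 2, 3 = 1·2 + 1, 2 = 2·1 + 0.
Working back up the chain: 1 = 3 − 1·2 = 3 − (14 − 4·3) = −14 + 5·3 = −14 + 5·(17 − 1·14) = 5·17 − 6·14 = 5·17 − 6·(82 − 4·17) = −6·82 + 29·17 = −6·82 + 29·(99 − 1·82) = 29·99 − 35·82 = 29·99 − 35·(181 − 1·99) = −35·181 + 64·99. So 99·64 + 181·(-35) = 1.
Scaling by 366 gives the particular solution (x, y) = (23424, -12810).
Subtracting 129·181 from x and adding 129·99 to y gives the tidier solution (75, -39).
Indeed 99·75 + 181·(-39) = 7425 − 7059 = 366.

x = 75, y = -39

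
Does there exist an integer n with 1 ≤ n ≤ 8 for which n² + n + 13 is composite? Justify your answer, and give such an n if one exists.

n = 6

At n = 6: 6² + 6 + 13 = 55 = 5·11, which is composite.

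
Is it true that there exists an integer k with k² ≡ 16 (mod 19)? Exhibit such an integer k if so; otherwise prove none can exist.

k = 4

Take k = 4. Then 4² = 16, and since 0 ≤ 16 < 19 this is already reduced: 4² ≡ 16 (mod 19).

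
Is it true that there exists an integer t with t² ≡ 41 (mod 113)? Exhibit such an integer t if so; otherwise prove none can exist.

Take t = 43. Then 43² = 1849 = 16·113 + 41, so 43² ≡ 41 (mod 113).

t = 43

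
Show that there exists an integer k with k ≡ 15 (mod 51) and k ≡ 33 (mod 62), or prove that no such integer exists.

gcd(51, 62) = 1, so the Chinese Remainder Theorem guarantees exactly one residue class mod 3162 satisfying both.
Write k = 15 + 51t and require 15 + 51t ≡ 33 (mod 62), i.e. 51t ≡ 18 (mod 62).
Note 51·45 = 2295 ≡ 1 (mod 62) (as 2295 − 1 = 37·62), so 51⁻¹ ≡ 45.
Therefore t ≡ 45·18 = 810 ≡ 4 (mod 62).
With t = 4: k = 15 + 51·4 = 219.
Check: 219 mod 51 = 15, 219 mod 62 = 33. ✓

k = 219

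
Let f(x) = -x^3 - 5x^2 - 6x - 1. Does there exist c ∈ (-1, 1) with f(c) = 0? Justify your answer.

Yes, such a c exists.

f(-1) = 1 and f(1) = -13, which have opposite signs.
As a polynomial, f is continuous on every closed interval.
By the Intermediate Value Theorem, f takes the value 0 somewhere in the open interval.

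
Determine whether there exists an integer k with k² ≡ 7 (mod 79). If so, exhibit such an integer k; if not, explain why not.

No such integer exists.

79 is prime, so by Euler's criterion 7 is a square mod 79 iff 7^((79−1)/2) = 7^39 ≡ 1 (mod 79).
Squaring successively (mod 79): 7^2 = 49 ≡ 49; 7^4 ≡ 49² = 2401 ≡ 31; 7^8 ≡ 31² = 961 ≡ 13; 7^16 ≡ 13² = 169 ≡ 11; 7^32 ≡ 11² = 121 ≡ 42.
Since 39 = 32 + 4 + 2 + 1, 7^39 ≡ 42 · 31 · 49 · 7; multiplying out mod 79: 42·31 = 1302 ≡ 38, then 38·49 = 1862 ≡ 45, then 45·7 = 315 ≡ 78. Thus 7^39 ≡ 78 ≡ −1 (mod 79).
The value −1 means 7 is a non-residue modulo 79, so k² ≡ 7 (mod 79) is impossible.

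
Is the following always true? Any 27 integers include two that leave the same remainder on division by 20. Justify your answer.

Partition the integers by their residue mod 20; there are 20 classes.
Placing 27 integers into 20 classes, some class receives at least two — say a and b.
So a and b have equal remainders mod 20, which is exactly what was to be shown.

Yes, this is always true.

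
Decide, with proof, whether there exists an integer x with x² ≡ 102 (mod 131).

x = 44

Take x = 44. Then 44² = 1936 = 14·131 + 102, so 44² ≡ 102 (mod 131).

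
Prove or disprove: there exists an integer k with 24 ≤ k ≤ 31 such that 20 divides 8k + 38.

There is no such integer k in that range.

At k = 24, 8·24 + 38 = 230 ≡ 10 (mod 20), and each step in k adds 8, giving residues 10, 18, 6, 14, 2, 10, 18, 6 for k = 24, 25, …, 31.
None is 0, so 20 never divides 8k + 38 on this range.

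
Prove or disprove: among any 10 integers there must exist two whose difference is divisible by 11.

Consider the 10 integers 15, 16, …, 24. They lie in distinct residue classes modulo 11, since 10 ≤ 11.
The differences between them range over 1, …, 9, none of which is divisible by 11.

No; for instance {15, 16, 17, 18, 19, 20, 21, 22, 23, 24} is a counterexample.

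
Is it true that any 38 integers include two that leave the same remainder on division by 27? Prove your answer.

Partition the integers by their residue mod 27; there are 27 classes.
Since 38 > 27, two of the 38 integers must share a residue class by the pigeonhole principle; call them a and b.
That is, a and b leave the same remainder on division by 27, as claimed.

True.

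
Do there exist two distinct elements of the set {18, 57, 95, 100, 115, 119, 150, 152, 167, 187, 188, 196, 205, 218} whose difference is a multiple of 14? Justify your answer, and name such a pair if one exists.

No such pair exists.

Residues mod 14: 18↦4, 57↦1, 95↦11, 100↦2, 115↦3, 119↦7, 150↦10, 152↦12, 167↦13, 187↦5, 188↦6, 196↦0, 205↦9, 218↦8.
No residue repeats among the 14 elements, so no pair has difference ≡ 0 (mod 14).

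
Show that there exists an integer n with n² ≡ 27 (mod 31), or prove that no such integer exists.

Apply Euler's criterion with the prime 31: 27 is a quadratic residue iff 27^15 ≡ 1 (mod 31), and a non-residue iff it is ≡ −1.
Squaring successively (mod 31): 27^2 = 729 ≡ 16; 27^4 ≡ 16² = 256 ≡ 8; 27^8 ≡ 8² = 64 ≡ 2.
Since 15 = 8 + 4 + 2 + 1, 27^15 ≡ 2 · 8 · 16 · 27; multiplying out mod 31: 2·8 = 16 ≡ 16, then 16·16 = 256 ≡ 8, then 8·27 = 216 ≡ 30. Thus 27^15 ≡ 30 ≡ −1 (mod 31).
The value −1 means 27 is a non-residue modulo 31, so n² ≡ 27 (mod 31) is impossible.

No, no such integer exists.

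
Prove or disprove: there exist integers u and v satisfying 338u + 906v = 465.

Both 338 and 906 are divisible by gcd(338, 906) = 2, hence so is any combination 338u + 906v.
However 465 leaves remainder 1 on division by 2.
Hence no integers u, v satisfy the equation.

No such integers exist.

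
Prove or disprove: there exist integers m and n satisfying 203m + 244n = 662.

203 and 244 are coprime, so 203m + 244n ranges over all of ℤ.
Euclidean algorithm: 244 = 1·203 + 41, 203 = 4·41 + 39, 41 = 1·39 + 2, 39 = 19·2 + 1, 2 = 2·1 + 0.
Unwinding: 1 = 39 − 19·2 = 39 − 19·(41 − 1·39) = −19·41 + 20·39 = −19·41 + 20·(203 − 4·41) = 20·203 − 99·41 = 20·203 − 99·(244 − 1·203) = −99·244 + 119·203, i.e. 203·119 + 244·(-99) = 1.
Times 662: 203·78778 + 244·(-65538) = 662, so (78778, -65538) solves it.
Subtracting 322·244 from m and adding 322·203 to n gives the tidier solution (210, -172).
Check: 203·210 + 244·(-172) = 42630 − 41968 = 662. ✓

m = 210, n = -172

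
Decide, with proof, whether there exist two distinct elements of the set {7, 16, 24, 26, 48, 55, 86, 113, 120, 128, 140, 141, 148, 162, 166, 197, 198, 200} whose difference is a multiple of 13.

16 and 55 are such a pair.

Reduce each element mod 13: 7↦7, 16↦3, 24↦11, 26↦0, 48↦9, 55↦3, 86↦8, 113↦9, 120↦3, 128↦11, 140↦10, 141↦11, 148↦5, 162↦6, 166↦10, 197↦2, 198↦3, 200↦5. The residue 3 repeats (at 16 and 55), and 55 − 16 = 39 = 3·13.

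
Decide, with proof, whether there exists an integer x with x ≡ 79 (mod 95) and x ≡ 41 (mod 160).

Both moduli are multiples of 5 = gcd(95, 160), so any solution would satisfy x ≡ 79 and x ≡ 41 modulo 5 simultaneously.
But 79 mod 5 = 4 while 41 mod 5 = 1, a contradiction.
Therefore no such x exists.

No, no such integer exists.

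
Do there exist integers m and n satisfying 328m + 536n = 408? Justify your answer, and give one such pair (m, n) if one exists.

Since gcd(328, 536) = 8 and 408 = 8·51, Bézout's identity guarantees a solution.
Dividing through by 8 reduces the equation to 41m + 67n = 51.
Run the Euclidean algorithm on 67 and 41: 67 = 1·41 + 26, 41 = 1·26 + 15, 26 = 1·15 + 11, 15 = 1·11 + 4, 11 = 2·4 + 3, 4 = 1·3 + 1, 3 = 3·1 + 0.
Back-substituting, 1 = 4 − 1·3 = 4 − (11 − 2·4) = −11 + 3·4 = −11 + 3·(15 − 1·11) = 3·15 − 4·11 = 3·15 − 4·(26 − 1·15) = −4·26 + 7·15 = −4·26 + 7·(41 − 1·26) = 7·41 − 11·26 = 7·41 − 11·(67 − 1·41) = −11·67 + 18·41; that is, 41·18 + 67·(-11) = 1.
Scaling by 51 gives the particular solution (m, n) = (918, -561).
The general solution is m = 918 + 67k, n = -561 − 41k; taking k = -13 gives the smaller pair m = 47, n = -28.
Indeed 328·47 + 536·(-28) = 15416 − 15008 = 408.

m = 47, n = -28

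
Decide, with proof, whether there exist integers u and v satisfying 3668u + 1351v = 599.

No, no such integers exist.

Both 3668 and 1351 are divisible by gcd(3668, 1351) = 7, hence so is any combination 3668u + 1351v.
However 599 leaves remainder 4 on division by 7.
Hence no integers u, v satisfy the equation.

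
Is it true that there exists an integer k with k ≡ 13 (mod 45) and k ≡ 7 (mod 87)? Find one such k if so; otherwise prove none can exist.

The moduli are not coprime: gcd(45, 87) = 3. Compatibility requires 3 ∣ (7 − 13) = -6, which holds, so solutions exist.
Put k = 13 + 45t, so we need 45t ≡ 81 (mod 87), equivalently (divide by 3) 15t ≡ 27 (mod 29).
To invert 15 modulo 29: 29 = 1·15 + 14, 15 = 1·14 + 1, 14 = 14·1 + 0, and unwinding, 1 = 15 − 1·14 = 15 − (29 − 1·15) = −29 + 2·15. Thus 15⁻¹ ≡ 2 (mod 29).
Multiplying by 2: t ≡ 2·27 = 54 ≡ 25 (mod 29).
Then k = 13 + 45·25 = 1138.
Verify: 1138 = 25·45 + 13 and 1138 = 13·87 + 7. ✓

k = 1138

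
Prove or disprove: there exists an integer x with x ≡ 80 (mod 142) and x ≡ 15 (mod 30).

Both moduli are multiples of 2 = gcd(142, 30), so any solution would satisfy x ≡ 80 and x ≡ 15 modulo 2 simultaneously.
But 80 mod 2 = 0 while 15 mod 2 = 1, a contradiction.
Hence the system has no solution.

No, no such integer exists.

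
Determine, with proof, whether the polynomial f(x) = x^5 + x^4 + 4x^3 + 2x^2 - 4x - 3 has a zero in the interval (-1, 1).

f(-1) = -1 and f(1) = 1, which have opposite signs.
Since f is a polynomial it is continuous on [-1, 1].
By the Intermediate Value Theorem, f takes the value 0 somewhere in the open interval.

Such a root exists.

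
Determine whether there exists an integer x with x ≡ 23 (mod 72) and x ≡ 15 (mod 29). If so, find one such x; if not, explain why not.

gcd(72, 29) = 1, so the Chinese Remainder Theorem guarantees exactly one residue class mod 2088 satisfying both.
Write x = 23 + 72t and require 23 + 72t ≡ 15 (mod 29), i.e. 72t ≡ 21 (mod 29).
72 ≡ 14 (mod 29), so this reads 14t ≡ 21 (mod 29). Note 14·27 = 378 ≡ 1 (mod 29) (as 378 − 1 = 13·29), so 14⁻¹ ≡ 27.
Multiplying by 27: t ≡ 27·21 = 567 ≡ 16 (mod 29).
With t = 16: x = 23 + 72·16 = 1175.
Check: 1175 mod 72 = 23, 1175 mod 29 = 15. ✓

x = 1175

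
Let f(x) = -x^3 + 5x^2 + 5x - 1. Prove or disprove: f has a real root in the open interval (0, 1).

f(0) = -1 and f(1) = 8, which have opposite signs.
Since f is a polynomial it is continuous on [0, 1].
By the Intermediate Value Theorem, f takes the value 0 somewhere in the open interval.

Yes, f has a root in the interval.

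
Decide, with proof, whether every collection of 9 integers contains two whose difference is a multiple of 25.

No, the set {3, 4, 5, 6, 7, 8, 9, 10, 11} is a counterexample.

Consider the 9 integers 3, 4, …, 11. They lie in distinct residue classes modulo 25, since 9 ≤ 25.
The differences between them range over 1, …, 8, none of which is divisible by 25.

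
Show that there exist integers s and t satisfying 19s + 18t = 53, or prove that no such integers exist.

Since gcd(19, 18) = 1, every integer is an integer combination of 19 and 18.
Run the Euclidean algorithm on 19 and 18: 19 = 1·18 + 1, 18 = 18·1 + 0.
Working back up the chain: 1 = 19 − 1·18. So 19·1 + 18·(-1) = 1.
Times 53: 19·53 + 18·(-53) = 53, so (53, -53) solves it.
Subtracting 2·18 from s and adding 2·19 to t gives the tidier solution (17, -15).
Indeed 19·17 + 18·(-15) = 323 − 270 = 53.

s = 17, t = -15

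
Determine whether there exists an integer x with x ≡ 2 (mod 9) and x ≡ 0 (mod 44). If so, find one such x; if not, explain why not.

x = 308

Since 9 and 44 share no common factor, CRT says the pair of congruences has a solution (unique mod 396).
Write x = 2 + 9t and require 2 + 9t ≡ 0 (mod 44), i.e. 9t ≡ 42 (mod 44).
Since 9·5 = 45 = 1·44 + 1, the inverse of 9 mod 44 is 5.
Multiplying by 5: t ≡ 5·42 = 210 ≡ 34 (mod 44).
Taking t = 34 gives x = 2 + 9·34 = 308.
Indeed 308 ≡ 2 (mod 9) and 308 ≡ 0 (mod 44).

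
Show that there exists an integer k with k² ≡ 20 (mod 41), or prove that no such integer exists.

k = 26

k = 26 works: 26² = 676, and 676 − 20 = 656 = 16·41.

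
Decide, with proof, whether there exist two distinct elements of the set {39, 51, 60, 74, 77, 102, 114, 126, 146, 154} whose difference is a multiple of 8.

Both 74 and 114 leave remainder 2 on division by 8; their difference 40 = 5·8 is a multiple of 8.

Yes: 74 and 114.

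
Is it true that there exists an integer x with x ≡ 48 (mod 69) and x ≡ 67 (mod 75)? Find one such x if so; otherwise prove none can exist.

Both moduli are multiples of 3 = gcd(69, 75), so any solution would satisfy x ≡ 48 and x ≡ 67 modulo 3 simultaneously.
These are incompatible: 48 − 67 = -19 is not divisible by 3.
Therefore no such x exists.

No, no such integer exists.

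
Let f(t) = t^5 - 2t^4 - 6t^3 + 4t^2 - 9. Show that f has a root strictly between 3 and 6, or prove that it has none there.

Yes, f has a root in the interval.

f(3) = -54 and f(6) = 4023, which have opposite signs.
f is continuous everywhere (it is a polynomial), in particular on [3, 6].
By the Intermediate Value Theorem f must vanish at some point of (3, 6).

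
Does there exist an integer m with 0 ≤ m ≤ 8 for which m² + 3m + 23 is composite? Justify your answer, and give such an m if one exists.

m = 7

At m = 7: 7² + 3·7 + 23 = 93 = 3·31, which is composite.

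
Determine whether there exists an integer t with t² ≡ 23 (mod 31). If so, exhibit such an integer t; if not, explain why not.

Apply Euler's criterion with the prime 31: 23 is a quadratic residue iff 23^15 ≡ 1 (mod 31), and a non-residue iff it is ≡ −1.
Repeated squaring mod 31: 23^2 = 529 ≡ 2; 23^4 ≡ 2² = 4 ≡ 4; 23^8 ≡ 4² = 16 ≡ 16.
Since 15 = 8 + 4 + 2 + 1, 23^15 ≡ 16 · 4 · 2 · 23; multiplying out mod 31: 16·4 = 64 ≡ 2, then 2·2 = 4 ≡ 4, then 4·23 = 92 ≡ 30. Thus 23^15 ≡ 30 ≡ −1 (mod 31).
The value −1 means 23 is a non-residue modulo 31, so t² ≡ 23 (mod 31) is impossible.

There is no such integer.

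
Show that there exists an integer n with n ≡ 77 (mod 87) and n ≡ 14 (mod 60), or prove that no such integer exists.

n = 1034

gcd(87, 60) = 3. A simultaneous solution exists iff 77 ≡ 14 (mod 3); here 77 mod 3 = 2 = 14 mod 3, so it does.
Write n = 77 + 87t. Then 87t ≡ 14 − 77 ≡ 57 (mod 60); dividing through by 3 gives 29t ≡ 19 (mod 20).
29 ≡ 9 (mod 20), so this reads 9t ≡ 19 (mod 20). To invert 9 modulo 20: 20 = 2·9 + 2, 9 = 4·2 + 1, 2 = 2·1 + 0, and unwinding, 1 = 9 − 4·2 = 9 − 4·(20 − 2·9) = −4·20 + 9·9. Thus 9⁻¹ ≡ 9 (mod 20).
Multiplying by 9: t ≡ 9·19 = 171 ≡ 11 (mod 20).
Then n = 77 + 87·11 = 1034.
Verify: 1034 = 11·87 + 77 and 1034 = 17·60 + 14. ✓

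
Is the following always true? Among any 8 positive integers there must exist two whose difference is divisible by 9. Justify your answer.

No; for instance {45, 46, 47, 48, 49, 50, 51, 52} is a counterexample.

Try 8 consecutive integers, 45, 46, …, 52. Their remainders mod 9 are 0, 1, 2, 3, 4, 5, 6, 7 — pairwise different, as any 8 ≤ 9 consecutive integers have distinct residues.
No two share a residue, so no pair has difference divisible by 9; the claim fails for this set.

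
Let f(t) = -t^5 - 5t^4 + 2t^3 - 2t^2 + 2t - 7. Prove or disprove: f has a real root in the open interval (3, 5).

No.

f(3) = -613 and f(5) = -6047, both negative, so a sign-change argument is unavailable; we show f keeps this sign on the whole interval.
Substitute t = 3 + u, where 0 < u < 2 on the interval. Expanding, f(3 + u) = -u^5 - 20u^4 - 148u^3 - 524u^2 - 901u - 613.
The nonzero coefficients here are all negative, so for u > 0 every term is negative (or zero), and the constant term -613 is strictly negative.
Therefore f(t) < 0 throughout (3, 5), and f has no zero there.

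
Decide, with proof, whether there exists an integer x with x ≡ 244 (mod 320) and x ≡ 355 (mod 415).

Reduce both congruences modulo 5, which divides 320 and 415: they say x ≡ 244 (mod 5) and x ≡ 355 (mod 5).
These are incompatible: 244 − 355 = -111 is not divisible by 5.
Therefore no such x exists.

No such integer exists.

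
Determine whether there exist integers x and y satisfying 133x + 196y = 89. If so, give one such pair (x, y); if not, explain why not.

There are no such integers.

gcd(133, 196) = 7, so every integer of the form 133x + 196y is a multiple of 7.
But 89 is not a multiple of 7 (it leaves remainder 5).
Therefore 133x + 196y = 89 has no solution in integers.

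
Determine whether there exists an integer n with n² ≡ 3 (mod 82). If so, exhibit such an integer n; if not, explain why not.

No, no such integer exists.

The prime 41 divides 82, so n² ≡ 3 (mod 82) would force n² ≡ 3 (mod 41).
Apply Euler's criterion with the prime 41: 3 is a quadratic residue iff 3^20 ≡ 1 (mod 41), and a non-residue iff it is ≡ −1.
Squaring successively (mod 41): 3^2 = 9 ≡ 9; 3^4 ≡ 9² = 81 ≡ 40; 3^8 ≡ 40² = 1600 ≡ 1; 3^16 ≡ 1² = 1 ≡ 1.
Since 20 = 16 + 4, 3^20 ≡ 1 · 40; multiplying out mod 41: 1·40 = 40 ≡ 40. Thus 3^20 ≡ 40 ≡ −1 (mod 41).
The value −1 means 3 is a non-residue modulo 41, so n² ≡ 3 (mod 41) is impossible.
So 3 is not a square mod 41, and hence 3 is not a square mod 82.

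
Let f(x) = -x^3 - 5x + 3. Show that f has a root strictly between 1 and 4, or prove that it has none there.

f has no root in that interval.

Evaluate at the endpoints: f(1) = -3, f(4) = -81 — same sign (negative).
f'(x) = -3x^2 - 5 has discriminant 0² − 4·(-3)·(-5) = -60 < 0, so f' has no real roots and is negative for every real x.
So f is strictly decreasing; between 1 and 4 its values lie between f(1) = -3 and f(4) = -81, all negative. Therefore f has no root in (1, 4).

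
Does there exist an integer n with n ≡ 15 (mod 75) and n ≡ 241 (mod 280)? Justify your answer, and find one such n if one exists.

No, no such integer exists.

Reduce both congruences modulo 5, which divides 75 and 280: they say n ≡ 15 (mod 5) and n ≡ 241 (mod 5).
However 15 ≡ 0 and 241 ≡ 1 (mod 5), and 0 ≠ 1.
So no integer satisfies both congruences.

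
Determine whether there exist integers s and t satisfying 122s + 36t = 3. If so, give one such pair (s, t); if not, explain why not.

gcd(122, 36) = 2, so every integer of the form 122s + 36t is a multiple of 2.
However 3 leaves remainder 1 on division by 2.
Therefore 122s + 36t = 3 has no solution in integers.

There are no such integers.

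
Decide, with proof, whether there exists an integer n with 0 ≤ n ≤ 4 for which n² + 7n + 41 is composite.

n = 4

At n = 4: 4² + 7·4 + 41 = 85 = 5·17, which is composite.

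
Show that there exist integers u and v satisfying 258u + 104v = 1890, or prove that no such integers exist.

Every value of 258u + 104v is a multiple of gcd(258, 104) = 2; since 2 ∣ 1890, solutions exist.
Dividing through by 2 reduces the equation to 129u + 52v = 945.
Run the Euclidean algorithm on 129 and 52: 129 = 2·52 + 25, 52 = 2·25 + 2, 25 = 12·2 + 1, 2 = 2·1 + 0.
Working back up the chain: 1 = 25 − 12·2 = 25 − 12·(52 − 2·25) = −12·52 + 25·25 = −12·52 + 25·(129 − 2·52) = 25·129 − 62·52. So 129·25 + 52·(-62) = 1.
Times 945: 129·23625 + 52·(-58590) = 945, so (23625, -58590) solves it.
Subtracting 454·52 from u and adding 454·129 to v gives the tidier solution (17, -24).
Check: 258·17 + 104·(-24) = 4386 − 2496 = 1890. ✓

u = 17, v = -24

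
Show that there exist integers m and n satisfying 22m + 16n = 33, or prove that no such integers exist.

Any value of 22m + 16n is a multiple of gcd(22, 16) = 2.
But 33 = 2·16 + 1, so 2 ∤ 33.
Therefore 22m + 16n = 33 has no solution in integers.

There are no such integers.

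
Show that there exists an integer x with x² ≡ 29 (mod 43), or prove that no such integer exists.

No such integer exists.

Apply Euler's criterion with the prime 43: 29 is a quadratic residue iff 29^21 ≡ 1 (mod 43), and a non-residue iff it is ≡ −1.
Repeated squaring mod 43: 29^2 = 841 ≡ 24; 29^4 ≡ 24² = 576 ≡ 17; 29^8 ≡ 17² = 289 ≡ 31; 29^16 ≡ 31² = 961 ≡ 15.
Since 21 = 16 + 4 + 1, 29^21 ≡ 15 · 17 · 29; multiplying out mod 43: 15·17 = 255 ≡ 40, then 40·29 = 1160 ≡ 42. Thus 29^21 ≡ 42 ≡ −1 (mod 43).
The value −1 means 29 is a non-residue modulo 43, so x² ≡ 29 (mod 43) is impossible.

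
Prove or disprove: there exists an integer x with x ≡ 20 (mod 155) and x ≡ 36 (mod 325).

There is no such integer.

Both moduli are multiples of 5 = gcd(155, 325), so any solution would satisfy x ≡ 20 and x ≡ 36 modulo 5 simultaneously.
But 20 mod 5 = 0 while 36 mod 5 = 1, a contradiction.
Therefore no such x exists.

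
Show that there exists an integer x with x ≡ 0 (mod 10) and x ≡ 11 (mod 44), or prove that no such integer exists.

No, no such integer exists.

Both moduli are multiples of 2 = gcd(10, 44), so any solution would satisfy x ≡ 0 and x ≡ 11 modulo 2 simultaneously.
These are incompatible: 0 − 11 = -11 is not divisible by 2.
Hence the system has no solution.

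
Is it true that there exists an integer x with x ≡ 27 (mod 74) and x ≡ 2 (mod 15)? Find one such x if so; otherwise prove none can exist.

x = 767

The moduli 74 and 15 are coprime, so by the Chinese Remainder Theorem a unique solution modulo 1110 exists.
Write x = 27 + 74t and require 27 + 74t ≡ 2 (mod 15), i.e. 74t ≡ 5 (mod 15).
74 ≡ 14 (mod 15), so this reads 14t ≡ 5 (mod 15). Invert 14 mod 15 by the Euclidean algorithm: 15 = 1·14 + 1, 14 = 14·1 + 0; back-substituting, 1 = 15 − 1·14. Hence 14·(-1) ≡ 1, so 14⁻¹ ≡ -1 ≡ 14 (mod 15).
Therefore t ≡ 14·5 = 70 ≡ 10 (mod 15).
With t = 10: x = 27 + 74·10 = 767.
Verify: 767 = 10·74 + 27 and 767 = 51·15 + 2. ✓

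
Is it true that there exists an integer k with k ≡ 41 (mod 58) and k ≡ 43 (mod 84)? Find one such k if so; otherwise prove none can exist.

k = 1723

gcd(58, 84) = 2. A simultaneous solution exists iff 41 ≡ 43 (mod 2); here 41 mod 2 = 1 = 43 mod 2, so it does.
Put k = 41 + 58t, so we need 58t ≡ 2 (mod 84), equivalently (divide by 2) 29t ≡ 1 (mod 42).
Invert 29 mod 42 by the Euclidean algorithm: 42 = 1·29 + 13, 29 = 2·13 + 3, 13 = 4·3 + 1, 3 = 3·1 + 0; back-substituting, 1 = 13 − 4·3 = 13 − 4·(29 − 2·13) = −4·29 + 9·13 = −4·29 + 9·(42 − 1·29) = 9·42 − 13·29. Hence 29·(-13) ≡ 1, so 29⁻¹ ≡ -13 ≡ 29 (mod 42).
Multiplying by 29: t ≡ 29·1 = 29 (mod 42).
Then k = 41 + 58·29 = 1723.
Check: 1723 mod 58 = 41, 1723 mod 84 = 43. ✓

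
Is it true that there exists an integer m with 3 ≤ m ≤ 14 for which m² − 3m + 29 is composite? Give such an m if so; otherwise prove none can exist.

m = 4

At m = 4: 4² − 3·4 + 29 = 33 = 3·11, which is composite.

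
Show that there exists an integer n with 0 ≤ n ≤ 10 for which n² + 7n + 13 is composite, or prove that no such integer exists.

n = 10

At n = 10: 10² + 7·10 + 13 = 183 = 3·61, which is composite.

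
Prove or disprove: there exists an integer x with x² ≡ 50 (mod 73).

x = 14 works: 14² = 196, and 196 − 50 = 146 = 2·73.

x = 14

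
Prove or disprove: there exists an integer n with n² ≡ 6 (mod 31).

Apply Euler's criterion with the prime 31: 6 is a quadratic residue iff 6^15 ≡ 1 (mod 31), and a non-residue iff it is ≡ −1.
Squaring successively (mod 31): 6^2 = 36 ≡ 5; 6^4 ≡ 5² = 25 ≡ 25; 6^8 ≡ 25² = 625 ≡ 5.
Since 15 = 8 + 4 + 2 + 1, 6^15 ≡ 5 · 25 · 5 · 6; multiplying out mod 31: 5·25 = 125 ≡ 1, then 1·5 = 5 ≡ 5, then 5·6 = 30 ≡ 30. Thus 6^15 ≡ 30 ≡ −1 (mod 31).
By Euler's criterion 6 is a quadratic non-residue mod 31: no n satisfies n² ≡ 6 (mod 31).

No, no such integer exists.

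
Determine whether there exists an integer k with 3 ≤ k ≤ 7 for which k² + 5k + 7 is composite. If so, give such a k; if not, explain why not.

k = 5

At k = 5: 5² + 5·5 + 7 = 57 = 3·19, which is composite.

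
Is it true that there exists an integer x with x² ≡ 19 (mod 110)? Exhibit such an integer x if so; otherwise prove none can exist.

Reduce modulo 11, which divides 110: we would need x² ≡ 8 (mod 11).
Squares mod 11 repeat after x = 5 (as (−x)² = x²); for x = 0..5 they are 0, 1, 4, 9, 5, 3.
So the quadratic residues mod 11 are {0, 1, 3, 4, 5, 9}, and 8 is not among them.
Hence no integer x has x² ≡ 19 (mod 110).

There is no such integer.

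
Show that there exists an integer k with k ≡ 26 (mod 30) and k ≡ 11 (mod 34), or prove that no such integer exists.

There is no such integer.

gcd(30, 34) = 2. If k ≡ 26 (mod 30) and k ≡ 11 (mod 34), then k ≡ 26 (mod 2) and k ≡ 11 (mod 2).
But 26 mod 2 = 0 while 11 mod 2 = 1, a contradiction.
Hence the system has no solution.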